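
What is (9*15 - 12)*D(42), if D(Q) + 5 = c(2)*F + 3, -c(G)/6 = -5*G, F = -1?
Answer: -7626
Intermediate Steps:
c(G) = 30*G (c(G) = -(-30)*G = 30*G)
D(Q) = -62 (D(Q) = -5 + ((30*2)*(-1) + 3) = -5 + (60*(-1) + 3) = -5 + (-60 + 3) = -5 - 57 = -62)
(9*15 - 12)*D(42) = (9*15 - 12)*(-62) = (135 - 12)*(-62) = 123*(-62) = -7626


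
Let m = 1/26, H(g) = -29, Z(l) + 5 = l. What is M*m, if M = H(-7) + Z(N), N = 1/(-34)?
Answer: -89/68 ≈ -1.3088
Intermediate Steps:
N = -1/34 ≈ -0.029412
Z(l) = -5 + l
M = -1157/34 (M = -29 + (-5 - 1/34) = -29 - 171/34 = -1157/34 ≈ -34.029)
m = 1/26 ≈ 0.038462
M*m = -1157/34*1/26 = -89/68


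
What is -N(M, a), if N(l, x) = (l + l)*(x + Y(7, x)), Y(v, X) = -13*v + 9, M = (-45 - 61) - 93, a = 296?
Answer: 85172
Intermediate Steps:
M = -199 (M = -106 - 93 = -199)
Y(v, X) = 9 - 13*v
N(l, x) = 2*l*(-82 + x) (N(l, x) = (l + l)*(x + (9 - 13*7)) = (2*l)*(x + (9 - 91)) = (2*l)*(x - 82) = (2*l)*(-82 + x) = 2*l*(-82 + x))
-N(M, a) = -2*(-199)*(-82 + 296) = -2*(-199)*214 = -1*(-85172) = 85172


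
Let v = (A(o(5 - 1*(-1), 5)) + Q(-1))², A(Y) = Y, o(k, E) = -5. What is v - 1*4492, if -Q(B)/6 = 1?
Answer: -4371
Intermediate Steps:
Q(B) = -6 (Q(B) = -6*1 = -6)
v = 121 (v = (-5 - 6)² = (-11)² = 121)
v - 1*4492 = 121 - 1*4492 = 121 - 4492 = -4371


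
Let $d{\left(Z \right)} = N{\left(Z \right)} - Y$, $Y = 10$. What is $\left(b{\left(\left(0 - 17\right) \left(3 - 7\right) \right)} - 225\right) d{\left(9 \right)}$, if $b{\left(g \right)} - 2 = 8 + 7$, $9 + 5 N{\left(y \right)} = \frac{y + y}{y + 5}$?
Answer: $\frac{84032}{35} \approx 2400.9$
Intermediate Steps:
$N{\left(y \right)} = - \frac{9}{5} + \frac{2 y}{5 \left(5 + y\right)}$ ($N{\left(y \right)} = - \frac{9}{5} + \frac{\left(y + y\right) \frac{1}{y + 5}}{5} = - \frac{9}{5} + \frac{2 y \frac{1}{5 + y}}{5} = - \frac{9}{5} + \frac{2 y}{5 \left(5 + y\right)}$)
$d{\left(Z \right)} = -10 + \frac{-45 - 7 Z}{5 \left(5 + Z\right)}$ ($d{\left(Z \right)} = \frac{-45 - 7 Z}{5 \left(5 + Z\right)} - 10 = -10 + \frac{-45 - 7 Z}{5 \left(5 + Z\right)}$)
$b{\left(g \right)} = 17$ ($b{\left(g \right)} = 2 + \left(8 + 7\right) = 2 + 15 = 17$)
$\left(b{\left(\left(0 - 17\right) \left(3 - 7\right) \right)} - 225\right) d{\left(9 \right)} = \left(17 - 225\right) \frac{-295 - 513}{5 \left(5 + 9\right)} = - 208 \frac{-295 - 513}{5 \cdot 14} = - 208 \cdot \frac{1}{5} \cdot \frac{1}{14} \left(-808\right) = \left(-208\right) \left(- \frac{404}{35}\right) = \frac{84032}{35}$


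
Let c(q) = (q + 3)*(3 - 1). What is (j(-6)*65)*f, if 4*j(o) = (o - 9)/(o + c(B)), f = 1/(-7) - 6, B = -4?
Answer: -41925/224 ≈ -187.17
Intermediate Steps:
f = -43/7 (f = -⅐ - 6 = -43/7 ≈ -6.1429)
c(q) = 6 + 2*q (c(q) = (3 + q)*2 = 6 + 2*q)
j(o) = (-9 + o)/(4*(-2 + o)) (j(o) = ((o - 9)/(o + (6 + 2*(-4))))/4 = ((-9 + o)/(o + (6 - 8)))/4 = ((-9 + o)/(o - 2))/4 = ((-9 + o)/(-2 + o))/4 = (-9 + o)/(4*(-2 + o)))
(j(-6)*65)*f = (((-9 - 6)/(4*(-2 - 6)))*65)*(-43/7) = (((¼)*(-15)/(-8))*65)*(-43/7) = (((¼)*(-⅛)*(-15))*65)*(-43/7) = ((15/32)*65)*(-43/7) = (975/32)*(-43/7) = -41925/224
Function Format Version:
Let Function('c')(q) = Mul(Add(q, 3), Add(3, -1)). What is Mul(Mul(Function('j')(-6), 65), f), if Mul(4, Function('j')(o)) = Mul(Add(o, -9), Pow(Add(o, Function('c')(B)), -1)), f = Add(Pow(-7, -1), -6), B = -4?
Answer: Rational(-41925, 224) ≈ -187.17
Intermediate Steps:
f = Rational(-43, 7) (f = Add(Rational(-1, 7), -6) = Rational(-43, 7) ≈ -6.1429)
Function('c')(q) = Add(6, Mul(2, q)) (Function('c')(q) = Mul(Add(3, q), 2) = Add(6, Mul(2, q)))
Function('j')(o) = Mul(Rational(1, 4), Pow(Add(-2, o), -1), Add(-9, o)) (Function('j')(o) = Mul(Rational(1, 4), Mul(Add(o, -9), Pow(Add(o, Add(6, Mul(2, -4))), -1))) = Mul(Rational(1, 4), Mul(Add(-9, o), Pow(Add(o, Add(6, -8)), -1))) = Mul(Rational(1, 4), Mul(Add(-9, o), Pow(Add(o, -2), -1))) = Mul(Rational(1, 4), Mul(Add(-9, o), Pow(Add(-2, o), -1))) = Mul(Rational(1, 4), Mul(Pow(Add(-2, o), -1), Add(-9, o))) = Mul(Rational(1, 4), Pow(Add(-2, o), -1), Add(-9, o)))
Mul(Mul(Function('j')(-6), 65), f) = Mul(Mul(Mul(Rational(1, 4), Pow(Add(-2, -6), -1), Add(-9, -6)), 65), Rational(-43, 7)) = Mul(Mul(Mul(Rational(1, 4), Pow(-8, -1), -15), 65), Rational(-43, 7)) = Mul(Mul(Mul(Rational(1, 4), Rational(-1, 8), -15), 65), Rational(-43, 7)) = Mul(Mul(Rational(15, 32), 65), Rational(-43, 7)) = Mul(Rational(975, 32), Rational(-43, 7)) = Rational(-41925, 224)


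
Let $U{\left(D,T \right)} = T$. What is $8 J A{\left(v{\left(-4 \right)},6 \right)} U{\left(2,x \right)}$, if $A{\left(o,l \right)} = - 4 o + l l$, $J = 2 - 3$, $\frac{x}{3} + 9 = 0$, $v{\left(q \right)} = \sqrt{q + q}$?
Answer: $7776 - 1728 i \sqrt{2} \approx 7776.0 - 2443.8 i$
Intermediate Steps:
$v{\left(q \right)} = \sqrt{2} \sqrt{q}$ ($v{\left(q \right)} = \sqrt{2 q} = \sqrt{2} \sqrt{q}$)
$x = -27$ ($x = -27 + 3 \cdot 0 = -27 + 0 = -27$)
$J = -1$
$A{\left(o,l \right)} = l^{2} - 4 o$ ($A{\left(o,l \right)} = - 4 o + l^{2} = l^{2} - 4 o$)
$8 J A{\left(v{\left(-4 \right)},6 \right)} U{\left(2,x \right)} = 8 \left(-1\right) \left(6^{2} - 4 \sqrt{2} \sqrt{-4}\right) \left(-27\right) = - 8 \left(36 - 4 \sqrt{2} \cdot 2 i\right) \left(-27\right) = - 8 \left(36 - 4 \cdot 2 i \sqrt{2}\right) \left(-27\right) = - 8 \left(36 - 8 i \sqrt{2}\right) \left(-27\right) = \left(-288 + 64 i \sqrt{2}\right) \left(-27\right) = 7776 - 1728 i \sqrt{2}$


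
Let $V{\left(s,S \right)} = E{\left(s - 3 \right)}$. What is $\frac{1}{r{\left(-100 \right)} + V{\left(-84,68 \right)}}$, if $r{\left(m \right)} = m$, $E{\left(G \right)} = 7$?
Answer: $- \frac{1}{93} \approx -0.010753$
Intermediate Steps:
$V{\left(s,S \right)} = 7$
$\frac{1}{r{\left(-100 \right)} + V{\left(-84,68 \right)}} = \frac{1}{-100 + 7} = \frac{1}{-93} = - \frac{1}{93}$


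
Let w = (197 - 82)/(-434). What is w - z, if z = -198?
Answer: 85817/434 ≈ 197.74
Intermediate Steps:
w = -115/434 (w = 115*(-1/434) = -115/434 ≈ -0.26498)
w - z = -115/434 - 1*(-198) = -115/434 + 198 = 85817/434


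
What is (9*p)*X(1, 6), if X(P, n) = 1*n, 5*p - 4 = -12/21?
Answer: 1296/35 ≈ 37.029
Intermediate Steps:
p = 24/35 (p = 4/5 + (-12/21)/5 = 4/5 + (-12*1/21)/5 = 4/5 + (1/5)*(-4/7) = 4/5 - 4/35 = 24/35 ≈ 0.68571)
X(P, n) = n
(9*p)*X(1, 6) = (9*(24/35))*6 = (216/35)*6 = 1296/35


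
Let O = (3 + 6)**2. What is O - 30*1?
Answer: 51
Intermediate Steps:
O = 81 (O = 9**2 = 81)
O - 30*1 = 81 - 30*1 = 81 - 30 = 51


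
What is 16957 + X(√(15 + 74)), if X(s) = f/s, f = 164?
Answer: 16957 + 164*√89/89 ≈ 16974.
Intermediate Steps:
X(s) = 164/s
16957 + X(√(15 + 74)) = 16957 + 164/(√(15 + 74)) = 16957 + 164/(√89) = 16957 + 164*(√89/89) = 16957 + 164*√89/89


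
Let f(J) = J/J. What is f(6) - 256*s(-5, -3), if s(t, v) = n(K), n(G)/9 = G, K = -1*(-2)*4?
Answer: -18431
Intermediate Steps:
K = 8 (K = 2*4 = 8)
n(G) = 9*G
s(t, v) = 72 (s(t, v) = 9*8 = 72)
f(J) = 1
f(6) - 256*s(-5, -3) = 1 - 256*72 = 1 - 18432 = -18431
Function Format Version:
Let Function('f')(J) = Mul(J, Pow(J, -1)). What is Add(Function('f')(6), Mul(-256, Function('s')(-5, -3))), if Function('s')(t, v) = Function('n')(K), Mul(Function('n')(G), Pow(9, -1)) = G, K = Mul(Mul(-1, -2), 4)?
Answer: -18431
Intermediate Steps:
K = 8 (K = Mul(2, 4) = 8)
Function('n')(G) = Mul(9, G)
Function('s')(t, v) = 72 (Function('s')(t, v) = Mul(9, 8) = 72)
Function('f')(J) = 1
Add(Function('f')(6), Mul(-256, Function('s')(-5, -3))) = Add(1, Mul(-256, 72)) = Add(1, -18432) = -18431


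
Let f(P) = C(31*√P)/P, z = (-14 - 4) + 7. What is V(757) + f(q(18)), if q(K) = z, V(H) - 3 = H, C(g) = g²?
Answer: 1721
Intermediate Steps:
V(H) = 3 + H
z = -11 (z = -18 + 7 = -11)
q(K) = -11
f(P) = 961 (f(P) = (31*√P)²/P = (961*P)/P = 961)
V(757) + f(q(18)) = (3 + 757) + 961 = 760 + 961 = 1721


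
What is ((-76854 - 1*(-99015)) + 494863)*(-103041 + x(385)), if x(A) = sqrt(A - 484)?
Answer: -53274669984 + 1551072*I*sqrt(11) ≈ -5.3275e+10 + 5.1443e+6*I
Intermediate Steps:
x(A) = sqrt(-484 + A)
((-76854 - 1*(-99015)) + 494863)*(-103041 + x(385)) = ((-76854 - 1*(-99015)) + 494863)*(-103041 + sqrt(-484 + 385)) = ((-76854 + 99015) + 494863)*(-103041 + sqrt(-99)) = (22161 + 494863)*(-103041 + 3*I*sqrt(11)) = 517024*(-103041 + 3*I*sqrt(11)) = -53274669984 + 1551072*I*sqrt(11)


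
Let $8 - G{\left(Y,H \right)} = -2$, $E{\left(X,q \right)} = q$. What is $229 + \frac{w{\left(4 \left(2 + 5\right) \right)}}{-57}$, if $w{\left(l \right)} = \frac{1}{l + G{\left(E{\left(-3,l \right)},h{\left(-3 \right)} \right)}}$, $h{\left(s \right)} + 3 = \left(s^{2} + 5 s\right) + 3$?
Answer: $\frac{496013}{2166} \approx 229.0$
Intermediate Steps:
$h{\left(s \right)} = s^{2} + 5 s$ ($h{\left(s \right)} = -3 + \left(\left(s^{2} + 5 s\right) + 3\right) = -3 + \left(3 + s^{2} + 5 s\right) = s^{2} + 5 s$)
$G{\left(Y,H \right)} = 10$ ($G{\left(Y,H \right)} = 8 - -2 = 8 + 2 = 10$)
$w{\left(l \right)} = \frac{1}{10 + l}$ ($w{\left(l \right)} = \frac{1}{l + 10} = \frac{1}{10 + l}$)
$229 + \frac{w{\left(4 \left(2 + 5\right) \right)}}{-57} = 229 + \frac{1}{\left(10 + 4 \left(2 + 5\right)\right) \left(-57\right)} = 229 + \frac{1}{10 + 4 \cdot 7} \left(- \frac{1}{57}\right) = 229 + \frac{1}{10 + 28} \left(- \frac{1}{57}\right) = 229 + \frac{1}{38} \left(- \frac{1}{57}\right) = 229 - \frac{1}{2166} = \frac{496013}{2166}$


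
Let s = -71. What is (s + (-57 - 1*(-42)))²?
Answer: 7396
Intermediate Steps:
(s + (-57 - 1*(-42)))² = (-71 + (-57 - 1*(-42)))² = (-71 + (-57 + 42))² = (-71 - 15)² = (-86)² = 7396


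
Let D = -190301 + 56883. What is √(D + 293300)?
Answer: √159882 ≈ 399.85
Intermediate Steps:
D = -133418
√(D + 293300) = √(-133418 + 293300) = √159882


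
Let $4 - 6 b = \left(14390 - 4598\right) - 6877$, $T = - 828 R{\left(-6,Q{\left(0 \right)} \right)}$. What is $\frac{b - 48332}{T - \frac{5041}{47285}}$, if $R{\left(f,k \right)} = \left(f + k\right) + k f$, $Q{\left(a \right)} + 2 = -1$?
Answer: $\frac{13849918355}{2114237166} \approx 6.5508$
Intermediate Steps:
$Q{\left(a \right)} = -3$ ($Q{\left(a \right)} = -2 - 1 = -3$)
$R{\left(f,k \right)} = f + k + f k$ ($R{\left(f,k \right)} = \left(f + k\right) + f k = f + k + f k$)
$T = -7452$ ($T = - 828 \left(-6 - 3 - -18\right) = - 828 \left(-6 - 3 + 18\right) = \left(-828\right) 9 = -7452$)
$b = - \frac{2911}{6}$ ($b = \frac{2}{3} - \frac{\left(14390 - 4598\right) - 6877}{6} = \frac{2}{3} - \frac{9792 - 6877}{6} = \frac{2}{3} - \frac{2915}{6} = - \frac{2911}{6} \approx -485.17$)
$\frac{b - 48332}{T - \frac{5041}{47285}} = \frac{- \frac{2911}{6} - 48332}{-7452 - \frac{5041}{47285}} = - \frac{292903}{6 \left(-7452 - \frac{5041}{47285}\right)} = - \frac{292903}{6 \left(- \frac{352372861}{47285}\right)} = \left(- \frac{292903}{6}\right) \left(- \frac{47285}{352372861}\right) = \frac{13849918355}{2114237166}$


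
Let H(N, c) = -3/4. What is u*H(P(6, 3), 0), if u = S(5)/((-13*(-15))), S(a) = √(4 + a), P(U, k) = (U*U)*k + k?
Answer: -3/260 ≈ -0.011538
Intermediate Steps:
P(U, k) = k + k*U² (P(U, k) = U²*k + k = k*U² + k = k + k*U²)
H(N, c) = -¾ (H(N, c) = -3*¼ = -¾)
u = 1/65 (u = √(4 + 5)/((-13*(-15))) = √9/195 = 3*(1/195) = 1/65 ≈ 0.015385)
u*H(P(6, 3), 0) = (1/65)*(-¾) = -3/260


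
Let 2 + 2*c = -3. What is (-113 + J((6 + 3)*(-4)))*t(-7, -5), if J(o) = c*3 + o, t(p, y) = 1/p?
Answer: 313/14 ≈ 22.357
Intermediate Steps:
c = -5/2 (c = -1 + (1/2)*(-3) = -1 - 3/2 = -5/2 ≈ -2.5000)
J(o) = -15/2 + o (J(o) = -5/2*3 + o = -15/2 + o)
(-113 + J((6 + 3)*(-4)))*t(-7, -5) = (-113 + (-15/2 + (6 + 3)*(-4)))/(-7) = (-113 + (-15/2 + 9*(-4)))*(-1/7) = (-113 + (-15/2 - 36))*(-1/7) = (-113 - 87/2)*(-1/7) = -313/2*(-1/7) = 313/14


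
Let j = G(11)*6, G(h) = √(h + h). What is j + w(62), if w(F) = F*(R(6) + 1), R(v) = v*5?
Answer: 1922 + 6*√22 ≈ 1950.1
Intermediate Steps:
R(v) = 5*v
G(h) = √2*√h (G(h) = √(2*h) = √2*√h)
w(F) = 31*F (w(F) = F*(5*6 + 1) = F*(30 + 1) = F*31 = 31*F)
j = 6*√22 (j = (√2*√11)*6 = √22*6 = 6*√22 ≈ 28.142)
j + w(62) = 6*√22 + 31*62 = 6*√22 + 1922 = 1922 + 6*√22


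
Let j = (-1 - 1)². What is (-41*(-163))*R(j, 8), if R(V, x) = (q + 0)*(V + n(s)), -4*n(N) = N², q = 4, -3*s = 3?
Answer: 100245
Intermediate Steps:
s = -1 (s = -⅓*3 = -1)
j = 4 (j = (-2)² = 4)
n(N) = -N²/4
R(V, x) = -1 + 4*V (R(V, x) = (4 + 0)*(V - ¼*(-1)²) = 4*(V - ¼*1) = 4*(V - ¼) = 4*(-¼ + V) = -1 + 4*V)
(-41*(-163))*R(j, 8) = (-41*(-163))*(-1 + 4*4) = 6683*(-1 + 16) = 6683*15 = 100245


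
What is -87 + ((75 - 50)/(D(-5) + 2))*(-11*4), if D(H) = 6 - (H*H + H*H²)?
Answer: -2624/27 ≈ -97.185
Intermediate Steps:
D(H) = 6 - H² - H³ (D(H) = 6 - (H² + H³) = 6 + (-H² - H³) = 6 - H² - H³)
-87 + ((75 - 50)/(D(-5) + 2))*(-11*4) = -87 + ((75 - 50)/((6 - 1*(-5)² - 1*(-5)³) + 2))*(-11*4) = -87 + (25/((6 - 1*25 - 1*(-125)) + 2))*(-44) = -87 + (25/((6 - 25 + 125) + 2))*(-44) = -87 + (25/(106 + 2))*(-44) = -87 + (25/108)*(-44) = -87 - 275/27 = -2624/27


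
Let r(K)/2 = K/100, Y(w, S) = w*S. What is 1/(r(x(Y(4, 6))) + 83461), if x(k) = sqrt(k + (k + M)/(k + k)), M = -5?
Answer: 10015320000/835888622518829 - 200*sqrt(3513)/835888622518829 ≈ 1.1982e-5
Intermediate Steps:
Y(w, S) = S*w
x(k) = sqrt(k + (-5 + k)/(2*k)) (x(k) = sqrt(k + (k - 5)/(k + k)) = sqrt(k + (-5 + k)/((2*k))) = sqrt(k + (-5 + k)*(1/(2*k))) = sqrt(k + (-5 + k)/(2*k)))
r(K) = K/50 (r(K) = 2*(K/100) = K/50)
1/(r(x(Y(4, 6))) + 83461) = 1/((sqrt(2 - 10/(6*4) + 4*(6*4))/2)/50 + 83461) = 1/((sqrt(2 - 10/24 + 4*24)/2)/50 + 83461) = 1/((sqrt(2 - 10*1/24 + 96)/2)/50 + 83461) = 1/((sqrt(2 - 5/12 + 96)/2)/50 + 83461) = 1/((sqrt(1171/12)/2)/50 + 83461) = 1/(((sqrt(3513)/6)/2)/50 + 83461) = 1/((sqrt(3513)/12)/50 + 83461) = 1/(sqrt(3513)/600 + 83461) = 1/(83461 + sqrt(3513)/600)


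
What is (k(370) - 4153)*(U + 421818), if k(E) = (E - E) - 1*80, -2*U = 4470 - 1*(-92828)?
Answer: -1579624377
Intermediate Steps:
U = -48649 (U = -(4470 - 1*(-92828))/2 = -(4470 + 92828)/2 = -½*97298 = -48649)
k(E) = -80 (k(E) = 0 - 80 = -80)
(k(370) - 4153)*(U + 421818) = (-80 - 4153)*(-48649 + 421818) = -4233*373169 = -1579624377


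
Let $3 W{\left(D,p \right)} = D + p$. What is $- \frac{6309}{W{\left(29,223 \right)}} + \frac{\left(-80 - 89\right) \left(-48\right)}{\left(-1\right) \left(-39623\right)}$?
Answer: $- \frac{83100033}{1109444} \approx -74.902$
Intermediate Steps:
$W{\left(D,p \right)} = \frac{D}{3} + \frac{p}{3}$ ($W{\left(D,p \right)} = \frac{D + p}{3} = \frac{D}{3} + \frac{p}{3}$)
$- \frac{6309}{W{\left(29,223 \right)}} + \frac{\left(-80 - 89\right) \left(-48\right)}{\left(-1\right) \left(-39623\right)} = - \frac{6309}{\frac{1}{3} \cdot 29 + \frac{1}{3} \cdot 223} + \frac{\left(-80 - 89\right) \left(-48\right)}{\left(-1\right) \left(-39623\right)} = - \frac{6309}{\frac{29}{3} + \frac{223}{3}} + \frac{\left(-169\right) \left(-48\right)}{39623} = - \frac{6309}{84} + 8112 \cdot \frac{1}{39623} = \left(-6309\right) \frac{1}{84} + \frac{8112}{39623} = - \frac{2103}{28} + \frac{8112}{39623} = - \frac{83100033}{1109444}$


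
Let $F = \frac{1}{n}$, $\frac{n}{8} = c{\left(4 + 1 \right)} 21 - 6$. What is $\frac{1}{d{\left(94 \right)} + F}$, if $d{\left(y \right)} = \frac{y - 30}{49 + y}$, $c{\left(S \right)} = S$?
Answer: $\frac{10296}{4621} \approx 2.2281$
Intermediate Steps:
$n = 792$ ($n = 8 \left(\left(4 + 1\right) 21 - 6\right) = 8 \left(5 \cdot 21 - 6\right) = 8 \left(105 - 6\right) = 8 \cdot 99 = 792$)
$d{\left(y \right)} = \frac{-30 + y}{49 + y}$
$F = \frac{1}{792} \approx 0.0012626$
$\frac{1}{d{\left(94 \right)} + F} = \frac{1}{\frac{-30 + 94}{49 + 94} + \frac{1}{792}} = \frac{1}{\frac{1}{143} \cdot 64 + \frac{1}{792}} = \frac{1}{\frac{64}{143} + \frac{1}{792}} = \frac{1}{\frac{4621}{10296}} = \frac{10296}{4621}$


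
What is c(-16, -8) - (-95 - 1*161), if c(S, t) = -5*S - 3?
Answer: 333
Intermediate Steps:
c(S, t) = -3 - 5*S
c(-16, -8) - (-95 - 1*161) = (-3 - 5*(-16)) - (-95 - 1*161) = (-3 + 80) - (-95 - 161) = 77 - 1*(-256) = 77 + 256 = 333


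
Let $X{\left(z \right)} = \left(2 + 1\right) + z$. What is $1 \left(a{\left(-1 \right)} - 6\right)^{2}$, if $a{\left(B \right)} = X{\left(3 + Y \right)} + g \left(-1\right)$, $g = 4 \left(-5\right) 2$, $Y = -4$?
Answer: $1296$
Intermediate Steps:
$g = -40$ ($g = \left(-20\right) 2 = -40$)
$X{\left(z \right)} = 3 + z$
$a{\left(B \right)} = 42$ ($a{\left(B \right)} = \left(3 + \left(3 - 4\right)\right) - -40 = \left(3 - 1\right) + 40 = 2 + 40 = 42$)
$1 \left(a{\left(-1 \right)} - 6\right)^{2} = 1 \left(42 - 6\right)^{2} = 1 \cdot 36^{2} = 1 \cdot 1296 = 1296$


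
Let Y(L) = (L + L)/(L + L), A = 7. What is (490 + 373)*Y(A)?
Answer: 863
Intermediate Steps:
Y(L) = 1 (Y(L) = (2*L)/((2*L)) = (2*L)*(1/(2*L)) = 1)
(490 + 373)*Y(A) = (490 + 373)*1 = 863*1 = 863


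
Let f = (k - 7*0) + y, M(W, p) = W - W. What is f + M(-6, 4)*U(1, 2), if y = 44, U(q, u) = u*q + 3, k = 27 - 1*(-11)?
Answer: 82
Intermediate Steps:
k = 38 (k = 27 + 11 = 38)
U(q, u) = 3 + q*u (U(q, u) = q*u + 3 = 3 + q*u)
M(W, p) = 0
f = 82 (f = (38 - 7*0) + 44 = (38 + 0) + 44 = 38 + 44 = 82)
f + M(-6, 4)*U(1, 2) = 82 + 0*(3 + 1*2) = 82 + 0*(3 + 2) = 82 + 0*5 = 82 + 0 = 82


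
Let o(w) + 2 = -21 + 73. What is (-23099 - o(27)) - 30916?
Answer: -54065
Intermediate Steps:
o(w) = 50 (o(w) = -2 + (-21 + 73) = -2 + 52 = 50)
(-23099 - o(27)) - 30916 = (-23099 - 1*50) - 30916 = (-23099 - 50) - 30916 = -23149 - 30916 = -54065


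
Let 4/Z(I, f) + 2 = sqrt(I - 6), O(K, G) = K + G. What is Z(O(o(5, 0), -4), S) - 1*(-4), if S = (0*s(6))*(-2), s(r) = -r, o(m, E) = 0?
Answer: 24/7 - 2*I*sqrt(10)/7 ≈ 3.4286 - 0.90351*I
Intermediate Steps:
O(K, G) = G + K
S = 0 (S = (0*(-1*6))*(-2) = (0*(-6))*(-2) = 0*(-2) = 0)
Z(I, f) = 4/(-2 + sqrt(-6 + I)) (Z(I, f) = 4/(-2 + sqrt(I - 6)) = 4/(-2 + sqrt(-6 + I)))
Z(O(o(5, 0), -4), S) - 1*(-4) = 4/(-2 + sqrt(-6 + (-4 + 0))) - 1*(-4) = 4/(-2 + sqrt(-6 - 4)) + 4 = 4/(-2 + sqrt(-10)) + 4 = 4/(-2 + I*sqrt(10)) + 4 = 4 + 4/(-2 + I*sqrt(10))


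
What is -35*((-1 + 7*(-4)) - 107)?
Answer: 4760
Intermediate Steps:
-35*((-1 + 7*(-4)) - 107) = -35*((-1 - 28) - 107) = -35*(-29 - 107) = -35*(-136) = 4760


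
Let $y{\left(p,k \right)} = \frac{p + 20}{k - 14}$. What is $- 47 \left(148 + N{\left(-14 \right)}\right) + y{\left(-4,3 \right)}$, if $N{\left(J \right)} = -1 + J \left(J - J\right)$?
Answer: $- \frac{76015}{11} \approx -6910.5$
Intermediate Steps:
$N{\left(J \right)} = -1$ ($N{\left(J \right)} = -1 + J 0 = -1 + 0 = -1$)
$y{\left(p,k \right)} = \frac{20 + p}{-14 + k}$
$- 47 \left(148 + N{\left(-14 \right)}\right) + y{\left(-4,3 \right)} = - 47 \left(148 - 1\right) + \frac{20 - 4}{-14 + 3} = \left(-47\right) 147 + \frac{1}{-11} \cdot 16 = -6909 - \frac{16}{11} = - \frac{76015}{11}$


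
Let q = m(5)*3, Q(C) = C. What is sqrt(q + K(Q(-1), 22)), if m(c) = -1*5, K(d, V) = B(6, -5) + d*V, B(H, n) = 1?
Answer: 6*I ≈ 6.0*I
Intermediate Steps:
K(d, V) = 1 + V*d (K(d, V) = 1 + d*V = 1 + V*d)
m(c) = -5
q = -15 (q = -5*3 = -15)
sqrt(q + K(Q(-1), 22)) = sqrt(-15 + (1 + 22*(-1))) = sqrt(-15 + (1 - 22)) = sqrt(-15 - 21) = sqrt(-36) = 6*I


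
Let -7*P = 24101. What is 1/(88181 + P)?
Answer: 1/84738 ≈ 1.1801e-5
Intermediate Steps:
P = -3443 (P = -⅐*24101 = -3443)
1/(88181 + P) = 1/(88181 - 3443) = 1/84738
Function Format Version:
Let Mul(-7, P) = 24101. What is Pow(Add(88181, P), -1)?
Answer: Rational(1, 84738) ≈ 1.1801e-5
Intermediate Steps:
P = -3443 (P = Mul(Rational(-1, 7), 24101) = -3443)
Pow(Add(88181, P), -1) = Pow(Add(88181, -3443), -1) = Pow(84738, -1) = Rational(1, 84738)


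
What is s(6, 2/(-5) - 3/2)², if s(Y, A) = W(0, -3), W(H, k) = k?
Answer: 9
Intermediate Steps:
s(Y, A) = -3
s(6, 2/(-5) - 3/2)² = (-3)² = 9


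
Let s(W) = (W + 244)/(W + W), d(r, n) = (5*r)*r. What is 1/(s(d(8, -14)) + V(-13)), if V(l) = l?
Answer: -160/1939 ≈ -0.082517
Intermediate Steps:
d(r, n) = 5*r²
s(W) = (244 + W)/(2*W) (s(W) = (244 + W)/((2*W)) = (244 + W)*(1/(2*W)) = (244 + W)/(2*W))
1/(s(d(8, -14)) + V(-13)) = 1/((244 + 5*8²)/(2*((5*8²))) - 13) = 1/((244 + 5*64)/(2*((5*64))) - 13) = 1/((½)*(244 + 320)/320 - 13) = 1/((½)*(1/320)*564 - 13) = 1/(141/160 - 13) = 1/(-1939/160) = -160/1939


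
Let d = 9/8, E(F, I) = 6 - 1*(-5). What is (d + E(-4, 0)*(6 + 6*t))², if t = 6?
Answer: 13727025/64 ≈ 2.1448e+5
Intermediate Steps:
E(F, I) = 11 (E(F, I) = 6 + 5 = 11)
d = 9/8 (d = 9*(⅛) = 9/8 ≈ 1.1250)
(d + E(-4, 0)*(6 + 6*t))² = (9/8 + 11*(6 + 6*6))² = (9/8 + 11*(6 + 36))² = (9/8 + 11*42)² = (9/8 + 462)² = (3705/8)² = 13727025/64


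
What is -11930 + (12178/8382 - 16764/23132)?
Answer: -289124429084/24236553 ≈ -11929.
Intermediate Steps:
-11930 + (12178/8382 - 16764/23132) = -11930 + (12178*(1/8382) - 16764*1/23132) = -11930 + (6089/4191 - 4191/5783) = -11930 + 17648206/24236553 = -289124429084/24236553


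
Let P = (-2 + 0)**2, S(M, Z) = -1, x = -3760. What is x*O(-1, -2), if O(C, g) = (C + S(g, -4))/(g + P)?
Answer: 3760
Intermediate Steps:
P = 4 (P = (-2)**2 = 4)
O(C, g) = (-1 + C)/(4 + g) (O(C, g) = (C - 1)/(g + 4) = (-1 + C)/(4 + g))
x*O(-1, -2) = -3760*(-1 - 1)/(4 - 2) = -3760*(-2)/2 = -1880*(-2) = -3760*(-1) = 3760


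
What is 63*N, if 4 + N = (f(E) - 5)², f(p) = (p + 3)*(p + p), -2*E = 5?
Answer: 13167/4 ≈ 3291.8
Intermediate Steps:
E = -5/2 (E = -½*5 = -5/2 ≈ -2.5000)
f(p) = 2*p*(3 + p) (f(p) = (3 + p)*(2*p) = 2*p*(3 + p))
N = 209/4 (N = -4 + (2*(-5/2)*(3 - 5/2) - 5)² = -4 + (2*(-5/2)*(½) - 5)² = -4 + (-5/2 - 5)² = -4 + (-15/2)² = -4 + 225/4 = 209/4 ≈ 52.250)
63*N = 63*(209/4) = 13167/4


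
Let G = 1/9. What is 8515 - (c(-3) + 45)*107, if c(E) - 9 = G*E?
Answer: 8318/3 ≈ 2772.7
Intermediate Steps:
G = ⅑ ≈ 0.11111
c(E) = 9 + E/9
8515 - (c(-3) + 45)*107 = 8515 - ((9 + (⅑)*(-3)) + 45)*107 = 8515 - ((9 - ⅓) + 45)*107 = 8515 - (26/3 + 45)*107 = 8515 - 161*107/3 = 8515 - 1*17227/3 = 8515 - 17227/3 = 8318/3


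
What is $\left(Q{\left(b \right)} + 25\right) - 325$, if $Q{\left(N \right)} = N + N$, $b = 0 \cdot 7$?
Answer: $-300$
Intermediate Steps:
$b = 0$
$Q{\left(N \right)} = 2 N$
$\left(Q{\left(b \right)} + 25\right) - 325 = \left(2 \cdot 0 + 25\right) - 325 = \left(0 + 25\right) - 325 = 25 - 325 = -300$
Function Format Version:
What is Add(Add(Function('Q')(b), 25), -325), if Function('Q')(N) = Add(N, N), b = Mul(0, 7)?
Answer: -300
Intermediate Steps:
b = 0
Function('Q')(N) = Mul(2, N)
Add(Add(Function('Q')(b), 25), -325) = Add(Add(Mul(2, 0), 25), -325) = Add(Add(0, 25), -325) = Add(25, -325) = -300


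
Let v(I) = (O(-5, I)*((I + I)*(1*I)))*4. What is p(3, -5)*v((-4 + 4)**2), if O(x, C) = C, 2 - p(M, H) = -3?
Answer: 0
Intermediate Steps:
p(M, H) = 5 (p(M, H) = 2 - 1*(-3) = 2 + 3 = 5)
v(I) = 8*I**3 (v(I) = (I*((I + I)*(1*I)))*4 = (I*((2*I)*I))*4 = (I*(2*I**2))*4 = (2*I**3)*4 = 8*I**3)
p(3, -5)*v((-4 + 4)**2) = 5*(8*((-4 + 4)**2)**3) = 5*(8*(0**2)**3) = 5*(8*0**3) = 5*(8*0) = 5*0 = 0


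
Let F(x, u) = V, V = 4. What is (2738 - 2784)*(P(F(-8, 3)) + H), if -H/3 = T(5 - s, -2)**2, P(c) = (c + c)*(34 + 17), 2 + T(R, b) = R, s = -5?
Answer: -9936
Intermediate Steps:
F(x, u) = 4
T(R, b) = -2 + R
P(c) = 102*c (P(c) = (2*c)*51 = 102*c)
H = -192 (H = -3*(-2 + (5 - 1*(-5)))**2 = -3*(-2 + (5 + 5))**2 = -3*(-2 + 10)**2 = -3*8**2 = -3*64 = -192)
(2738 - 2784)*(P(F(-8, 3)) + H) = (2738 - 2784)*(102*4 - 192) = -46*(408 - 192) = -46*216 = -9936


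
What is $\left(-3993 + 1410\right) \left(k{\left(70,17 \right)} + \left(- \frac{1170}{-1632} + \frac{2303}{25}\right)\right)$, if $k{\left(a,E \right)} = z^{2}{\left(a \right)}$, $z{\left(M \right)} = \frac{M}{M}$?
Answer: $- \frac{1648189053}{6800} \approx -2.4238 \cdot 10^{5}$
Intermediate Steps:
$z{\left(M \right)} = 1$
$k{\left(a,E \right)} = 1$ ($k{\left(a,E \right)} = 1^{2} = 1$)
$\left(-3993 + 1410\right) \left(k{\left(70,17 \right)} + \left(- \frac{1170}{-1632} + \frac{2303}{25}\right)\right) = \left(-3993 + 1410\right) \left(1 + \left(- \frac{1170}{-1632} + \frac{2303}{25}\right)\right) = - 2583 \left(1 + \left(\left(-1170\right) \left(- \frac{1}{1632}\right) + 2303 \cdot \frac{1}{25}\right)\right) = - 2583 \left(1 + \left(\frac{195}{272} + \frac{2303}{25}\right)\right) = - 2583 \left(1 + \frac{631291}{6800}\right) = \left(-2583\right) \frac{638091}{6800} = - \frac{1648189053}{6800}$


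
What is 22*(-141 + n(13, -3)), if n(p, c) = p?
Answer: -2816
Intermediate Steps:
22*(-141 + n(13, -3)) = 22*(-141 + 13) = 22*(-128) = -2816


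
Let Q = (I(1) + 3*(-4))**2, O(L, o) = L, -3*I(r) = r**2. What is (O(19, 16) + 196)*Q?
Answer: 294335/9 ≈ 32704.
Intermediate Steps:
I(r) = -r**2/3
Q = 1369/9 (Q = (-1/3*1**2 + 3*(-4))**2 = (-1/3*1 - 12)**2 = (-1/3 - 12)**2 = (-37/3)**2 = 1369/9 ≈ 152.11)
(O(19, 16) + 196)*Q = (19 + 196)*(1369/9) = 215*(1369/9) = 294335/9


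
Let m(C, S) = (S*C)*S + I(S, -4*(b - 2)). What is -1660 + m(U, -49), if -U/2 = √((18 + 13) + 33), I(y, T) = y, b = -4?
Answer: -40125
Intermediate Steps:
U = -16 (U = -2*√((18 + 13) + 33) = -2*√(31 + 33) = -2*√64 = -2*8 = -16)
m(C, S) = S + C*S² (m(C, S) = (S*C)*S + S = (C*S)*S + S = C*S² + S = S + C*S²)
-1660 + m(U, -49) = -1660 - 49*(1 - 16*(-49)) = -1660 - 49*(1 + 784) = -1660 - 49*785 = -1660 - 38465 = -40125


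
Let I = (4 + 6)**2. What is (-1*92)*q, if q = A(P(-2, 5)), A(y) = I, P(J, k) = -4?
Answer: -9200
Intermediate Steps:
I = 100 (I = 10**2 = 100)
A(y) = 100
q = 100
(-1*92)*q = -1*92*100 = -92*100 = -9200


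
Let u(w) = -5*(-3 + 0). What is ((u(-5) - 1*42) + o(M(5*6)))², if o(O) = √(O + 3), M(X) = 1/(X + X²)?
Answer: (25110 - √2595630)²/864900 ≈ 638.45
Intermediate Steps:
u(w) = 15 (u(w) = -5*(-3) = 15)
o(O) = √(3 + O)
((u(-5) - 1*42) + o(M(5*6)))² = ((15 - 1*42) + √(3 + 1/(((5*6))*(1 + 5*6))))² = ((15 - 42) + √(3 + 1/(30*(1 + 30))))² = (-27 + √(3 + (1/30)/31))² = (-27 + √(3 + (1/30)*(1/31)))² = (-27 + √(3 + 1/930))² = (-27 + √(2791/930))² = (-27 + √2595630/930)²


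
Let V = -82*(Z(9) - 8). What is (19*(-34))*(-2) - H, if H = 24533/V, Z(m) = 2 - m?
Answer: 1564627/1230 ≈ 1272.1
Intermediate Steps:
V = 1230 (V = -82*((2 - 1*9) - 8) = -82*((2 - 9) - 8) = -82*(-7 - 8) = -82*(-15) = 1230)
H = 24533/1230 ≈ 19.946
(19*(-34))*(-2) - H = (19*(-34))*(-2) - 1*24533/1230 = -646*(-2) - 24533/1230 = 1292 - 24533/1230 = 1564627/1230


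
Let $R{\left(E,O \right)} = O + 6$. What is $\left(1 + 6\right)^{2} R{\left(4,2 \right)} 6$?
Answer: $2352$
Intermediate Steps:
$R{\left(E,O \right)} = 6 + O$
$\left(1 + 6\right)^{2} R{\left(4,2 \right)} 6 = \left(1 + 6\right)^{2} \left(6 + 2\right) 6 = 7^{2} \cdot 8 \cdot 6 = 49 \cdot 8 \cdot 6 = 392 \cdot 6 = 2352$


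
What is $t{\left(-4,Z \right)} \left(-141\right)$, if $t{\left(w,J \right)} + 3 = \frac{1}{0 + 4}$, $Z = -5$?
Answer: $\frac{1551}{4} \approx 387.75$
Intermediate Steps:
$t{\left(w,J \right)} = - \frac{11}{4}$ ($t{\left(w,J \right)} = -3 + \frac{1}{0 + 4} = -3 + \frac{1}{4} = - \frac{11}{4}$)
$t{\left(-4,Z \right)} \left(-141\right) = \left(- \frac{11}{4}\right) \left(-141\right) = \frac{1551}{4}$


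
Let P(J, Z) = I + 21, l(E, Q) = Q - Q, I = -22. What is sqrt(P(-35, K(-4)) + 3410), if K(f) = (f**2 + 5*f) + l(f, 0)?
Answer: sqrt(3409) ≈ 58.387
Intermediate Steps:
l(E, Q) = 0
K(f) = f**2 + 5*f (K(f) = (f**2 + 5*f) + 0 = f**2 + 5*f)
P(J, Z) = -1 (P(J, Z) = -22 + 21 = -1)
sqrt(P(-35, K(-4)) + 3410) = sqrt(-1 + 3410) = sqrt(3409)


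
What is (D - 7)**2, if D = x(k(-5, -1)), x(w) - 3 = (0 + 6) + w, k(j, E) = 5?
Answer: 49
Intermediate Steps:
x(w) = 9 + w (x(w) = 3 + ((0 + 6) + w) = 3 + (6 + w) = 9 + w)
D = 14 (D = 9 + 5 = 14)
(D - 7)**2 = (14 - 7)**2 = 7**2 = 49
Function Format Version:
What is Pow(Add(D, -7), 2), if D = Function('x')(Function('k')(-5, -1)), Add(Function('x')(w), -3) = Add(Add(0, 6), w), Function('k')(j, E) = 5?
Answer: 49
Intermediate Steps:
Function('x')(w) = Add(9, w) (Function('x')(w) = Add(3, Add(Add(0, 6), w)) = Add(3, Add(6, w)) = Add(9, w))
D = 14 (D = Add(9, 5) = 14)
Pow(Add(D, -7), 2) = Pow(Add(14, -7), 2) = Pow(7, 2) = 49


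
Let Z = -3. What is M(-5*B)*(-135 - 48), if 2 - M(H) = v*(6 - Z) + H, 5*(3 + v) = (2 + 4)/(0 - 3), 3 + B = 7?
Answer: -48129/5 ≈ -9625.8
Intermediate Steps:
B = 4 (B = -3 + 7 = 4)
v = -17/5 (v = -3 + ((2 + 4)/(0 - 3))/5 = -3 + (6/(-3))/5 = -3 + (6*(-⅓))/5 = -3 + (⅕)*(-2) = -3 - ⅖ = -17/5 ≈ -3.4000)
M(H) = 163/5 - H (M(H) = 2 - (-17*(6 - 1*(-3))/5 + H) = 2 - (-17*(6 + 3)/5 + H) = 2 - (-17/5*9 + H) = 2 - (-153/5 + H) = 2 + (153/5 - H) = 163/5 - H)
M(-5*B)*(-135 - 48) = (163/5 - (-5)*4)*(-135 - 48) = (163/5 - 1*(-20))*(-183) = (163/5 + 20)*(-183) = (263/5)*(-183) = -48129/5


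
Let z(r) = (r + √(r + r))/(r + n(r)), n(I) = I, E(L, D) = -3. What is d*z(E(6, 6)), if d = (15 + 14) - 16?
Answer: 13/2 - 13*I*√6/6 ≈ 6.5 - 5.3072*I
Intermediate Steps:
z(r) = (r + √2*√r)/(2*r) (z(r) = (r + √(r + r))/(r + r) = (r + √(2*r))/((2*r)) = (r + √2*√r)*(1/(2*r)) = (r + √2*√r)/(2*r))
d = 13 (d = 29 - 16 = 13)
d*z(E(6, 6)) = 13*((½)*(-3 + √2*√(-3))/(-3)) = 13*((½)*(-⅓)*(-3 + √2*(I*√3))) = 13*((½)*(-⅓)*(-3 + I*√6)) = 13*(½ - I*√6/6) = 13/2 - 13*I*√6/6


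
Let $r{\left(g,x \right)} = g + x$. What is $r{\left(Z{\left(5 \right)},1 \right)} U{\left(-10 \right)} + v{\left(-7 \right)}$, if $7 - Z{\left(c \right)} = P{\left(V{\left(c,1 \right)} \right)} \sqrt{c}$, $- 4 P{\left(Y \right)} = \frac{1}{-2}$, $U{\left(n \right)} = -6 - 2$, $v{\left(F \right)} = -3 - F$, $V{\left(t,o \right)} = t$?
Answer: $-60 + \sqrt{5} \approx -57.764$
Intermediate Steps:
$U{\left(n \right)} = -8$
$P{\left(Y \right)} = \frac{1}{8}$ ($P{\left(Y \right)} = - \frac{1}{4 \left(-2\right)} = \left(- \frac{1}{4}\right) \left(- \frac{1}{2}\right) = \frac{1}{8}$)
$Z{\left(c \right)} = 7 - \frac{\sqrt{c}}{8}$
$r{\left(Z{\left(5 \right)},1 \right)} U{\left(-10 \right)} + v{\left(-7 \right)} = \left(\left(7 - \frac{\sqrt{5}}{8}\right) + 1\right) \left(-8\right) - -4 = \left(8 - \frac{\sqrt{5}}{8}\right) \left(-8\right) + \left(-3 + 7\right) = \left(-64 + \sqrt{5}\right) + 4 = -60 + \sqrt{5}$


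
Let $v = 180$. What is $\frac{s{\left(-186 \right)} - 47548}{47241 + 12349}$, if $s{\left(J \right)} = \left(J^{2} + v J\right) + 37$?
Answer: $- \frac{9279}{11918} \approx -0.77857$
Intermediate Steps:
$s{\left(J \right)} = 37 + J^{2} + 180 J$ ($s{\left(J \right)} = \left(J^{2} + 180 J\right) + 37 = 37 + J^{2} + 180 J$)
$\frac{s{\left(-186 \right)} - 47548}{47241 + 12349} = \frac{\left(37 + \left(-186\right)^{2} + 180 \left(-186\right)\right) - 47548}{47241 + 12349} = \frac{\left(37 + 34596 - 33480\right) - 47548}{59590} = \left(1153 - 47548\right) \frac{1}{59590} = \left(-46395\right) \frac{1}{59590} = - \frac{9279}{11918}$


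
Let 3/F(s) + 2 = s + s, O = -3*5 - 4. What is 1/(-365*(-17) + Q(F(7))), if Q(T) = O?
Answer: 1/6186 ≈ 0.00016166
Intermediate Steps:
O = -19 (O = -15 - 4 = -19)
F(s) = 3/(-2 + 2*s) (F(s) = 3/(-2 + (s + s)) = 3/(-2 + 2*s))
Q(T) = -19
1/(-365*(-17) + Q(F(7))) = 1/(-365*(-17) - 19) = 1/(6205 - 19) = 1/6186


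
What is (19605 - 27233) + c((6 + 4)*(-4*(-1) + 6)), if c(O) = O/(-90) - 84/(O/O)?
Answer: -69418/9 ≈ -7713.1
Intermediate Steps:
c(O) = -84 - O/90 (c(O) = O*(-1/90) - 84/1 = -O/90 - 84*1 = -O/90 - 84 = -84 - O/90)
(19605 - 27233) + c((6 + 4)*(-4*(-1) + 6)) = (19605 - 27233) + (-84 - (6 + 4)*(-4*(-1) + 6)/90) = -7628 + (-84 - (4 + 6)/9) = -7628 + (-84 - 10/9) = -7628 - 766/9 = -69418/9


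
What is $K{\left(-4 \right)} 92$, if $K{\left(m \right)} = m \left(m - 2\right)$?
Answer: $2208$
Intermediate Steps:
$K{\left(m \right)} = m \left(-2 + m\right)$
$K{\left(-4 \right)} 92 = - 4 \left(-2 - 4\right) 92 = \left(-4\right) \left(-6\right) 92 = 24 \cdot 92 = 2208$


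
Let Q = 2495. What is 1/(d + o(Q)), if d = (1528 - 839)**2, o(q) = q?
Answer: 1/477216 ≈ 2.0955e-6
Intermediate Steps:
d = 474721 (d = 689**2 = 474721)
1/(d + o(Q)) = 1/(474721 + 2495) = 1/477216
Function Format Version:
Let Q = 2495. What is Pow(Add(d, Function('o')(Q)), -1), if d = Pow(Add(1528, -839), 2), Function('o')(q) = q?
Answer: Rational(1, 477216) ≈ 2.0955e-6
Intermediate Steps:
d = 474721 (d = Pow(689, 2) = 474721)
Pow(Add(d, Function('o')(Q)), -1) = Pow(Add(474721, 2495), -1) = Pow(477216, -1) = Rational(1, 477216)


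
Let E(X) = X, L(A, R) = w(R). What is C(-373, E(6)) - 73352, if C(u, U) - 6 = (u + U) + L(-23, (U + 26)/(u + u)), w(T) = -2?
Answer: -73715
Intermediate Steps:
L(A, R) = -2
C(u, U) = 4 + U + u (C(u, U) = 6 + ((u + U) - 2) = 6 + ((U + u) - 2) = 6 + (-2 + U + u) = 4 + U + u)
C(-373, E(6)) - 73352 = (4 + 6 - 373) - 73352 = -363 - 73352 = -73715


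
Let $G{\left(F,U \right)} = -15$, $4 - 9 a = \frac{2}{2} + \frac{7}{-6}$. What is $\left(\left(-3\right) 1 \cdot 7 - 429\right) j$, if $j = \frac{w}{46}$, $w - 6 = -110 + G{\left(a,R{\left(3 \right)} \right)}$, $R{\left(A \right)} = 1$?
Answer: $\frac{26775}{23} \approx 1164.1$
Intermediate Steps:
$a = \frac{25}{54}$ ($a = \frac{4}{9} - \frac{\frac{2}{2} + \frac{7}{-6}}{9} = \frac{4}{9} - \frac{2 \cdot \frac{1}{2} + 7 \left(- \frac{1}{6}\right)}{9} = \frac{4}{9} - \frac{1 - \frac{7}{6}}{9} = \frac{4}{9} - - \frac{1}{54} = \frac{4}{9} + \frac{1}{54} = \frac{25}{54} \approx 0.46296$)
$w = -119$ ($w = 6 - 125 = -119$)
$j = - \frac{119}{46} \approx -2.587$
$\left(\left(-3\right) 1 \cdot 7 - 429\right) j = \left(\left(-3\right) 1 \cdot 7 - 429\right) \left(- \frac{119}{46}\right) = \left(\left(-3\right) 7 - 429\right) \left(- \frac{119}{46}\right) = \left(-21 - 429\right) \left(- \frac{119}{46}\right) = \left(-450\right) \left(- \frac{119}{46}\right) = \frac{26775}{23}$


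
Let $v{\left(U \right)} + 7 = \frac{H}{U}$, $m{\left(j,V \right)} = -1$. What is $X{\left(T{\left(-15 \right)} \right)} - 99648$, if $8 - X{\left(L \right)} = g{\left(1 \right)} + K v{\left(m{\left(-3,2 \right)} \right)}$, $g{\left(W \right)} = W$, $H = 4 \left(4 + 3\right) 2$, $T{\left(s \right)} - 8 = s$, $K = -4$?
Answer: $-99893$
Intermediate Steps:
$T{\left(s \right)} = 8 + s$
$H = 56$ ($H = 4 \cdot 7 \cdot 2 = 4 \cdot 14 = 56$)
$v{\left(U \right)} = -7 + \frac{56}{U}$
$X{\left(L \right)} = -245$ ($X{\left(L \right)} = 8 - \left(1 - 4 \left(-7 + \frac{56}{-1}\right)\right) = 8 - \left(1 - 4 \left(-7 + 56 \left(-1\right)\right)\right) = 8 - \left(1 - 4 \left(-7 - 56\right)\right) = 8 - \left(1 - -252\right) = 8 - \left(1 + 252\right) = 8 - 253 = -245$)
$X{\left(T{\left(-15 \right)} \right)} - 99648 = -245 - 99648 = -99893$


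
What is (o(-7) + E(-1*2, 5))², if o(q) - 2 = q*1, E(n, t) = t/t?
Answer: 16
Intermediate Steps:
E(n, t) = 1
o(q) = 2 + q (o(q) = 2 + q*1 = 2 + q)
(o(-7) + E(-1*2, 5))² = ((2 - 7) + 1)² = (-5 + 1)² = (-4)² = 16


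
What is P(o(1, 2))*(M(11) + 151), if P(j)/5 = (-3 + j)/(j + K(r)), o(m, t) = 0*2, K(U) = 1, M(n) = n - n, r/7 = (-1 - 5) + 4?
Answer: -2265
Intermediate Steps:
r = -14 (r = 7*((-1 - 5) + 4) = 7*(-6 + 4) = 7*(-2) = -14)
M(n) = 0
o(m, t) = 0
P(j) = 5*(-3 + j)/(1 + j) (P(j) = 5*((-3 + j)/(j + 1)) = 5*((-3 + j)/(1 + j)) = 5*(-3 + j)/(1 + j))
P(o(1, 2))*(M(11) + 151) = (5*(-3 + 0)/(1 + 0))*(0 + 151) = (5*(-3)/1)*151 = (5*1*(-3))*151 = -15*151 = -2265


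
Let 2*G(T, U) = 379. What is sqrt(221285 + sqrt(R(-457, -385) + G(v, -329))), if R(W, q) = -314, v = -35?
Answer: sqrt(885140 + 2*I*sqrt(498))/2 ≈ 470.41 + 0.01186*I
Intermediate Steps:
G(T, U) = 379/2 (G(T, U) = (1/2)*379 = 379/2)
sqrt(221285 + sqrt(R(-457, -385) + G(v, -329))) = sqrt(221285 + sqrt(-314 + 379/2)) = sqrt(221285 + sqrt(-249/2)) = sqrt(221285 + I*sqrt(498)/2)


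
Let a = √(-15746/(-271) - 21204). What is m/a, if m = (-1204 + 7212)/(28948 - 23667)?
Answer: -3004*I*√1552975798/15131485589 ≈ -0.0078235*I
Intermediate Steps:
a = I*√1552975798/271 (a = √(-15746*(-1/271) - 21204) = √(15746/271 - 21204) = √(-5730538/271) = I*√1552975798/271 ≈ 145.42*I)
m = 6008/5281 ≈ 1.1377
m/a = 6008/(5281*((I*√1552975798/271))) = 6008*(-I*√1552975798/5730538)/5281 = -3004*I*√1552975798/15131485589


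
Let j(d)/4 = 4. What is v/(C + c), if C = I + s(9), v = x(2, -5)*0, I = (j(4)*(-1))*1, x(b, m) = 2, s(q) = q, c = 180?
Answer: 0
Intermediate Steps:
j(d) = 16 (j(d) = 4*4 = 16)
I = -16 (I = (16*(-1))*1 = -16*1 = -16)
v = 0 (v = 2*0 = 0)
C = -7 (C = -16 + 9 = -7)
v/(C + c) = 0/(-7 + 180) = 0/173 = 0*(1/173) = 0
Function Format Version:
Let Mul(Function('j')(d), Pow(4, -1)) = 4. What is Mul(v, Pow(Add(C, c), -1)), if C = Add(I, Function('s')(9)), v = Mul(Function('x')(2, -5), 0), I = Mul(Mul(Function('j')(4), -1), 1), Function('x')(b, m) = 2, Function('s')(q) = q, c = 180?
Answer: 0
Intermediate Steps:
Function('j')(d) = 16 (Function('j')(d) = Mul(4, 4) = 16)
I = -16 (I = Mul(Mul(16, -1), 1) = Mul(-16, 1) = -16)
v = 0 (v = Mul(2, 0) = 0)
C = -7 (C = Add(-16, 9) = -7)
Mul(v, Pow(Add(C, c), -1)) = Mul(0, Pow(Add(-7, 180), -1)) = Mul(0, Pow(173, -1)) = Mul(0, Rational(1, 173)) = 0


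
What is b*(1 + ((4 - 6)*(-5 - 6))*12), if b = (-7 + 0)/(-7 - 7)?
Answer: 265/2 ≈ 132.50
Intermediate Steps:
b = 1/2 (b = -7/(-14) = -7*(-1/14) = 1/2 ≈ 0.50000)
b*(1 + ((4 - 6)*(-5 - 6))*12) = (1 + ((4 - 6)*(-5 - 6))*12)/2 = (1 - 2*(-11)*12)/2 = (1 + 22*12)/2 = (1 + 264)/2 = (1/2)*265 = 265/2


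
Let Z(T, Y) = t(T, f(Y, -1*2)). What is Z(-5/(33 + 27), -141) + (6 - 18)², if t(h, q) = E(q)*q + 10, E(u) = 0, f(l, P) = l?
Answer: 154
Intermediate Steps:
t(h, q) = 10 (t(h, q) = 0*q + 10 = 0 + 10 = 10)
Z(T, Y) = 10
Z(-5/(33 + 27), -141) + (6 - 18)² = 10 + (6 - 18)² = 10 + (-12)² = 10 + 144 = 154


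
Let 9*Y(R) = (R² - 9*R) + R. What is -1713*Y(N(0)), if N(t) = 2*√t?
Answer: 0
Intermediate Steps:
Y(R) = -8*R/9 + R²/9 (Y(R) = ((R² - 9*R) + R)/9 = (R² - 8*R)/9 = -8*R/9 + R²/9)
-1713*Y(N(0)) = -571*2*√0*(-8 + 2*√0)/3 = -571*2*0*(-8 + 2*0)/3 = -571*0*(-8 + 0)/3 = -571*0*(-8)/3 = -1713*0 = 0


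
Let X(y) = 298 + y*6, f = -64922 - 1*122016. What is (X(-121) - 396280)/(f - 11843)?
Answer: 396708/198781 ≈ 1.9957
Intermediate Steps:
f = -186938 (f = -64922 - 122016 = -186938)
X(y) = 298 + 6*y
(X(-121) - 396280)/(f - 11843) = ((298 + 6*(-121)) - 396280)/(-186938 - 11843) = ((298 - 726) - 396280)/(-198781) = (-428 - 396280)*(-1/198781) = -396708*(-1/198781) = 396708/198781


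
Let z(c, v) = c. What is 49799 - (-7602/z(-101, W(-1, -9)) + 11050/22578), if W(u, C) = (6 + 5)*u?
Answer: 56693895008/1140189 ≈ 49723.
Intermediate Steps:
W(u, C) = 11*u
49799 - (-7602/z(-101, W(-1, -9)) + 11050/22578) = 49799 - (-7602/(-101) + 11050/22578) = 49799 - (-7602*(-1/101) + 11050*(1/22578)) = 49799 - (7602/101 + 5525/11289) = 49799 - 1*86377003/1140189 = 49799 - 86377003/1140189 = 56693895008/1140189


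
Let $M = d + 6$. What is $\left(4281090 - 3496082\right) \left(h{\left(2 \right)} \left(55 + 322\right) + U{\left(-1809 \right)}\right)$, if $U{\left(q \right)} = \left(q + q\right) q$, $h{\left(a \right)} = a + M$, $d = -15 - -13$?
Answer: $5139623217792$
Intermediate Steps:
$d = -2$ ($d = -15 + 13 = -2$)
$M = 4$ ($M = -2 + 6 = 4$)
$h{\left(a \right)} = 4 + a$ ($h{\left(a \right)} = a + 4 = 4 + a$)
$U{\left(q \right)} = 2 q^{2}$ ($U{\left(q \right)} = 2 q q = 2 q^{2}$)
$\left(4281090 - 3496082\right) \left(h{\left(2 \right)} \left(55 + 322\right) + U{\left(-1809 \right)}\right) = \left(4281090 - 3496082\right) \left(\left(4 + 2\right) \left(55 + 322\right) + 2 \left(-1809\right)^{2}\right) = 785008 \left(6 \cdot 377 + 2 \cdot 3272481\right) = 785008 \left(2262 + 6544962\right) = 785008 \cdot 6547224 = 5139623217792$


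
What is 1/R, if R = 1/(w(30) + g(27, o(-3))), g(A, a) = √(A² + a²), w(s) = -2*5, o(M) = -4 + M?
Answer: -10 + √778 ≈ 17.893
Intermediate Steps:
w(s) = -10
R = 1/(-10 + √778) (R = 1/(-10 + √(27² + (-4 - 3)²)) = 1/(-10 + √(729 + (-7)²)) = 1/(-10 + √(729 + 49)) = 1/(-10 + √778) ≈ 0.055889)
1/R = 1/(5/339 + √778/678)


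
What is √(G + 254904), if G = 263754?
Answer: √518658 ≈ 720.18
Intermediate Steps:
√(G + 254904) = √(263754 + 254904) = √518658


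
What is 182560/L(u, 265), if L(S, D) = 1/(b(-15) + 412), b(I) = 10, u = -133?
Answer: 77040320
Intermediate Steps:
L(S, D) = 1/422 (L(S, D) = 1/(10 + 412) = 1/422)
182560/L(u, 265) = 182560/(1/422) = 182560*422 = 77040320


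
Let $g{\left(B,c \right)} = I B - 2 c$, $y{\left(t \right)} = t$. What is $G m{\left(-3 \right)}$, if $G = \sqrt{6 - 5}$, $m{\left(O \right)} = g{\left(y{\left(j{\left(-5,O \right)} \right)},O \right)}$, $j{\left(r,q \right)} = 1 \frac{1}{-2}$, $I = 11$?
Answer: $\frac{1}{2} \approx 0.5$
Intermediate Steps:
$j{\left(r,q \right)} = - \frac{1}{2}$ ($j{\left(r,q \right)} = 1 \left(- \frac{1}{2}\right) = - \frac{1}{2}$)
$g{\left(B,c \right)} = - 2 c + 11 B$ ($g{\left(B,c \right)} = 11 B - 2 c = - 2 c + 11 B$)
$m{\left(O \right)} = - \frac{11}{2} - 2 O$ ($m{\left(O \right)} = - 2 O + 11 \left(- \frac{1}{2}\right) = - 2 O - \frac{11}{2} = - \frac{11}{2} - 2 O$)
$G = 1$ ($G = \sqrt{1} = 1$)
$G m{\left(-3 \right)} = 1 \left(- \frac{11}{2} - -6\right) = 1 \left(- \frac{11}{2} + 6\right) = 1 \cdot \frac{1}{2} = \frac{1}{2}$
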